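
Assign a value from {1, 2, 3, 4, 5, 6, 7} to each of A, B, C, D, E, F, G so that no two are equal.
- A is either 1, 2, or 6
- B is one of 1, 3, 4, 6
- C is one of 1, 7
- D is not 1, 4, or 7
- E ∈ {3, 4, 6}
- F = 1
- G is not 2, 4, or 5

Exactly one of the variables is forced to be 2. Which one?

A

F must be 1 (only option left). Strike 1 from A, B, C, G.
C's domain is down to {7}, so C = 7. Remove 7 from G.
The 5 still-open variables draw from only 5 values {2, 3, 4, 5, 6}, so each is used; only D can be 5, hence D = 5.
Among the 4 still-open variables, 2 fits only A (and all 4 values in {2, 3, 4, 6} must be used), so A = 2.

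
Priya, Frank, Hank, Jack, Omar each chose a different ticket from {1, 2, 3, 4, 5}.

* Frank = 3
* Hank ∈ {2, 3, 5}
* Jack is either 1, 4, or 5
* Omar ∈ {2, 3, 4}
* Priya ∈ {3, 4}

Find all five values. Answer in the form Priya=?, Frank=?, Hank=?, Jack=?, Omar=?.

Frank must be 3 (only option left). Remove 3 from Priya, Hank, Omar.
Priya's domain is down to {4}, so Priya = 4. Remove 4 from Jack, Omar.
Omar has just one choice, so Omar = 2. Eliminate 2 elsewhere: Hank.
Hank's domain is down to {5}, so Hank = 5. Eliminate 5 elsewhere: Jack.
Jack's domain is down to {1}, so Jack = 1.

Priya=4, Frank=3, Hank=5, Jack=1, Omar=2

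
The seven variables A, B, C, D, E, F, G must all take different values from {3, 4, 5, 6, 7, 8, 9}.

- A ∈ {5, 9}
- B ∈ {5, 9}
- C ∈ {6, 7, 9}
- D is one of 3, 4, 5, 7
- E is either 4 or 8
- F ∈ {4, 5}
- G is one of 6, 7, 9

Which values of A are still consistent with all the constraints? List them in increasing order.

5, 9

Among the 7 variables, 3 fits only D (and all 7 values in {3, 4, 5, 6, 7, 8, 9} must be used), so D = 3.
The 6 still-open variables together cover exactly {4, 5, 6, 7, 8, 9} — 6 values for 6 variables — and 8 appears only in E's list, so E = 8.
Among the 5 still-open variables, 4 fits only F (and all 5 values in {4, 5, 6, 7, 9} must be used), so F = 4.
A and B between them cover only {5, 9} — a naked pair. Remove those values from C, G.
No further eliminations apply; A can still be any of 5, 9.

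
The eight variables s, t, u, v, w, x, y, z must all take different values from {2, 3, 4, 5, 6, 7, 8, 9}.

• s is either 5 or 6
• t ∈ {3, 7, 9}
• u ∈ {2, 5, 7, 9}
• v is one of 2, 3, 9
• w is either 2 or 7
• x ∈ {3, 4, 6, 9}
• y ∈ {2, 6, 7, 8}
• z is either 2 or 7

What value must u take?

5

Among the 8 variables, 4 fits only x (and all 8 values in {2, 3, 4, 5, 6, 7, 8, 9} must be used), so x = 4.
The 7 still-open variables together cover exactly {2, 3, 5, 6, 7, 8, 9} — 7 values for 7 variables — and 8 appears only in y's list, so y = 8.
The 6 still-open variables draw from only 6 values {2, 3, 5, 6, 7, 9}, so each is used; only s can be 6, hence s = 6.
Among the 5 still-open variables, 5 fits only u (and all 5 values in {2, 3, 5, 7, 9} must be used), so u = 5.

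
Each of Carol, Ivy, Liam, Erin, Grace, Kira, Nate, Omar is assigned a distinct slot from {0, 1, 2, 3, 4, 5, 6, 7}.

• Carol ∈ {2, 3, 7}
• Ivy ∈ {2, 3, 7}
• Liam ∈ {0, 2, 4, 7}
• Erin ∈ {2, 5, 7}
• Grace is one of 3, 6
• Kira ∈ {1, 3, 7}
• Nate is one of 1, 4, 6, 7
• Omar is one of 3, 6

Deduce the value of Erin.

Among the 8 variables, 0 fits only Liam (and all 8 values in {0, 1, 2, 3, 4, 5, 6, 7} must be used), so Liam = 0.
The 7 still-open variables draw from only 7 values {1, 2, 3, 4, 5, 6, 7}, so each is used; only Nate can be 4, hence Nate = 4.
The 6 still-open variables together cover exactly {1, 2, 3, 5, 6, 7} — 6 values for 6 variables — and 1 appears only in Kira's list, so Kira = 1.
The 5 still-open variables draw from only 5 values {2, 3, 5, 6, 7}, so each is used; only Erin can be 5, hence Erin = 5.

5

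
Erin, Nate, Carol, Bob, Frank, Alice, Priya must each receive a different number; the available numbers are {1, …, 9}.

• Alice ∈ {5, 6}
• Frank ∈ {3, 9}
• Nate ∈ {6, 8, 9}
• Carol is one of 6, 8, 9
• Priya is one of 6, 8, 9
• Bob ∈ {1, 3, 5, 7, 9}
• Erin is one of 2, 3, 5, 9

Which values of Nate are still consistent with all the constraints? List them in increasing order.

6, 8, 9

The 3 variables Nate, Carol, Priya are confined to {6, 8, 9}, which locks those values in; drop them from Erin, Bob, Frank, Alice.
Frank has just one choice, so Frank = 3. Eliminate 3 elsewhere: Erin, Bob.
That leaves Alice = 5. So Erin, Bob can't be 5.
That leaves Erin = 2.
No further eliminations apply; Nate can still be any of 6, 8, 9.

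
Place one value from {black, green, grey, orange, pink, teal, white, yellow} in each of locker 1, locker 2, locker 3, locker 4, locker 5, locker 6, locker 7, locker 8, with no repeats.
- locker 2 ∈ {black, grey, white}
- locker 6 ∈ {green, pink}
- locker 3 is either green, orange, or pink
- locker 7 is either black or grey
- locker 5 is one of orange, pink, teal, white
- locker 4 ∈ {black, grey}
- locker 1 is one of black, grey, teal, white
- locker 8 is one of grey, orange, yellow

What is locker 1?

The 8 variables together cover exactly {black, green, grey, orange, pink, teal, white, yellow} — 8 values for 8 variables — and yellow appears only in locker 8's list, so locker 8 = yellow.
The 2 variables locker 4 and locker 7 are confined to {black, grey}, which locks those values in; drop them from locker 1, locker 2.
That leaves locker 2 = white. Remove white from locker 1, locker 5.
So locker 1 = teal.

teal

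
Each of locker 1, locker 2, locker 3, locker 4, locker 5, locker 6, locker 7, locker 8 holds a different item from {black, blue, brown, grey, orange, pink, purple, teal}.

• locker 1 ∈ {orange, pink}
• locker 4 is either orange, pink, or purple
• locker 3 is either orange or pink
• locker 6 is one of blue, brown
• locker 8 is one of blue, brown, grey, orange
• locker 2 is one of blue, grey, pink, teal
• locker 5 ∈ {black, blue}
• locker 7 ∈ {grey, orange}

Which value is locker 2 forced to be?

teal

The 8 variables together cover exactly {black, blue, brown, grey, orange, pink, purple, teal} — 8 values for 8 variables — and black appears only in locker 5's list, so locker 5 = black.
The 7 still-open variables together cover exactly {blue, brown, grey, orange, pink, purple, teal} — 7 values for 7 variables — and purple appears only in locker 4's list, so locker 4 = purple.
Among the 6 still-open variables, teal fits only locker 2 (and all 6 values in {blue, brown, grey, orange, pink, teal} must be used), so locker 2 = teal.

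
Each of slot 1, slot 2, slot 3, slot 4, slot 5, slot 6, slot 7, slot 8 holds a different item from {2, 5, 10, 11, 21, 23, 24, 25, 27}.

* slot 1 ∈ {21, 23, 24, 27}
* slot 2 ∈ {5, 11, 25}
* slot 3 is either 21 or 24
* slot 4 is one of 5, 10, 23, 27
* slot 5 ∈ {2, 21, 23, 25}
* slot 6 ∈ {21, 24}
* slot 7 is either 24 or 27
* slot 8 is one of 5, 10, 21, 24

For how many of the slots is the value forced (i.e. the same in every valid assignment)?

slot 3 and slot 6 share exactly the 2 values {21, 24}; by pigeonhole those values go to them, so strike 21, 24 from slot 1, slot 5, slot 7, slot 8.
slot 7 must be 27 (only option left). Remove 27 from slot 1, slot 4.
slot 1 must be 23 (only option left). Eliminate 23 elsewhere: slot 4, slot 5.
The 2 variables slot 4 and slot 8 are confined to {5, 10}, which locks those values in; drop them from slot 2.
Determined: slot 1=23, slot 7=27. The other slots each still have more than one consistent value. That makes 2.

2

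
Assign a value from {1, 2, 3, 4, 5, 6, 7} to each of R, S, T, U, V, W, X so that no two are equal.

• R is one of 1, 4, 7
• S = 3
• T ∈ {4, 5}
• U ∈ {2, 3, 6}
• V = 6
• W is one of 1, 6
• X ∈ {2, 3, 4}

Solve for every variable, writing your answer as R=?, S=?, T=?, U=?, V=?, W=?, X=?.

R=7, S=3, T=5, U=2, V=6, W=1, X=4

S must be 3 (only option left). Eliminate 3 elsewhere: U, X.
V has just one choice, so V = 6. So U, W can't be 6.
W has just one choice, so W = 1. Strike 1 from R.
U has just one choice, so U = 2. Eliminate 2 elsewhere: X.
That leaves X = 4. Eliminate 4 elsewhere: R, T.
R must be 7 (only option left).
T must be 5 (only option left).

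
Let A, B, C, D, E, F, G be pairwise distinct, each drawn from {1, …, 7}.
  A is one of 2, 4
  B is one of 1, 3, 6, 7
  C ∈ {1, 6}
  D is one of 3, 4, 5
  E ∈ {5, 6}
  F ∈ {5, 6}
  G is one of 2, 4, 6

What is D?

The 7 variables draw from only 7 values {1, 2, 3, 4, 5, 6, 7}, so each is used; only B can be 7, hence B = 7.
The 6 still-open variables together cover exactly {1, 2, 3, 4, 5, 6} — 6 values for 6 variables — and 1 appears only in C's list, so C = 1.
The 5 still-open variables draw from only 5 values {2, 3, 4, 5, 6}, so each is used; only D can be 3, hence D = 3.

3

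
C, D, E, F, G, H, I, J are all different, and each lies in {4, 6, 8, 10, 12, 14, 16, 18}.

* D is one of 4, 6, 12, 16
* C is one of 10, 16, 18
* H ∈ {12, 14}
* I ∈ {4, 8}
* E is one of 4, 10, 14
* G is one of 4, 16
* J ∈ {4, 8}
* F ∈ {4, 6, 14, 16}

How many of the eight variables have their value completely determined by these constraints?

The 8 variables together cover exactly {4, 6, 8, 10, 12, 14, 16, 18} — 8 values for 8 variables — and 18 appears only in C's list, so C = 18.
The 7 still-open variables draw from only 7 values {4, 6, 8, 10, 12, 14, 16}, so each is used; only E can be 10, hence E = 10.
I and J share exactly the 2 values {4, 8}; by pigeonhole those values go to them, so strike 4, 8 from D, F, G.
G's domain is down to {16}, so G = 16. So D, F can't be 16.
Determined: C=18, E=10, G=16. The other variables each still have more than one consistent value. That makes 3.

3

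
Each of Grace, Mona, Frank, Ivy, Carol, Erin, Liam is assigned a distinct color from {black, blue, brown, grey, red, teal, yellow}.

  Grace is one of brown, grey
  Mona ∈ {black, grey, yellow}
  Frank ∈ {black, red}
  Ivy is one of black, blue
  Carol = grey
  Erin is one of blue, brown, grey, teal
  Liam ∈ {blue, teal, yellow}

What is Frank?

Carol's domain is down to {grey}, so Carol = grey. Eliminate grey elsewhere: Grace, Mona, Erin.
Grace must be brown (only option left). Remove brown from Erin.
Among the 5 still-open variables, red fits only Frank (and all 5 values in {black, blue, red, teal, yellow} must be used), so Frank = red.

red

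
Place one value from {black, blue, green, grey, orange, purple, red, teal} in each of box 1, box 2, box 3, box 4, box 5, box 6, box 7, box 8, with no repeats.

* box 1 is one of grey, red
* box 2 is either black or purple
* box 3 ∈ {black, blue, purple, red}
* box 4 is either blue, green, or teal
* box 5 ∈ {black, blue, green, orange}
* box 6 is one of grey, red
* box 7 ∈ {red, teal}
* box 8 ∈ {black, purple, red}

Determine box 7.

teal

The 8 variables together cover exactly {black, blue, green, grey, orange, purple, red, teal} — 8 values for 8 variables — and orange appears only in box 5's list, so box 5 = orange.
Among the 7 still-open variables, green fits only box 4 (and all 7 values in {black, blue, green, grey, purple, red, teal} must be used), so box 4 = green.
The 6 still-open variables draw from only 6 values {black, blue, grey, purple, red, teal}, so each is used; only box 3 can be blue, hence box 3 = blue.
Among the 5 still-open variables, teal fits only box 7 (and all 5 values in {black, grey, purple, red, teal} must be used), so box 7 = teal.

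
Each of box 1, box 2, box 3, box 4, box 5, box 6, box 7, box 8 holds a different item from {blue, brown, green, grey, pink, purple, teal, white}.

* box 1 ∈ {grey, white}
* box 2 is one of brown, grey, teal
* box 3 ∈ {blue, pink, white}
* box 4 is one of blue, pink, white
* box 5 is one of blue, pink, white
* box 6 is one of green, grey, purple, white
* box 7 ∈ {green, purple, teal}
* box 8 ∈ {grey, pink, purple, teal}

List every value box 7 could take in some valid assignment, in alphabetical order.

green, purple, teal

The 8 variables together cover exactly {blue, brown, green, grey, pink, purple, teal, white} — 8 values for 8 variables — and brown appears only in box 2's list, so box 2 = brown.
The 3 variables box 3, box 4, box 5 are confined to {blue, pink, white}, which locks those values in; drop them from box 1, box 6, box 8.
box 1 must be grey (only option left). Strike grey from box 6, box 8.
No further eliminations apply; box 7 can still be any of green, purple, teal.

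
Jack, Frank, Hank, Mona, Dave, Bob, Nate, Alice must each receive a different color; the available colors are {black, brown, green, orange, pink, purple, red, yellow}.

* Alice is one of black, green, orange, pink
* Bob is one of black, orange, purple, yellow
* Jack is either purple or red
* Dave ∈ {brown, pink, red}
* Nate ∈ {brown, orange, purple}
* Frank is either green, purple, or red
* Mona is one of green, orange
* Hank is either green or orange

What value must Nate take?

brown

Among the 8 variables, yellow fits only Bob (and all 8 values in {black, brown, green, orange, pink, purple, red, yellow} must be used), so Bob = yellow.
Among the 7 still-open variables, black fits only Alice (and all 7 values in {black, brown, green, orange, pink, purple, red} must be used), so Alice = black.
Among the 6 still-open variables, pink fits only Dave (and all 6 values in {brown, green, orange, pink, purple, red} must be used), so Dave = pink.
Among the 5 still-open variables, brown fits only Nate (and all 5 values in {brown, green, orange, purple, red} must be used), so Nate = brown.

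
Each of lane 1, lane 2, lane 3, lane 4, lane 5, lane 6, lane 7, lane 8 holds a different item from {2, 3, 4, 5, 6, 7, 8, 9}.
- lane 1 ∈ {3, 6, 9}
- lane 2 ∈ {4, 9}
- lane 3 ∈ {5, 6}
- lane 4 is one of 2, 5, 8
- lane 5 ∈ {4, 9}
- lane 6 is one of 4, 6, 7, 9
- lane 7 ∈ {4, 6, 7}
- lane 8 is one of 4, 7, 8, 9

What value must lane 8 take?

The 8 variables draw from only 8 values {2, 3, 4, 5, 6, 7, 8, 9}, so each is used; only lane 4 can be 2, hence lane 4 = 2.
The 7 still-open variables draw from only 7 values {3, 4, 5, 6, 7, 8, 9}, so each is used; only lane 1 can be 3, hence lane 1 = 3.
Among the 6 still-open variables, 5 fits only lane 3 (and all 6 values in {4, 5, 6, 7, 8, 9} must be used), so lane 3 = 5.
Among the 5 still-open variables, 8 fits only lane 8 (and all 5 values in {4, 6, 7, 8, 9} must be used), so lane 8 = 8.

8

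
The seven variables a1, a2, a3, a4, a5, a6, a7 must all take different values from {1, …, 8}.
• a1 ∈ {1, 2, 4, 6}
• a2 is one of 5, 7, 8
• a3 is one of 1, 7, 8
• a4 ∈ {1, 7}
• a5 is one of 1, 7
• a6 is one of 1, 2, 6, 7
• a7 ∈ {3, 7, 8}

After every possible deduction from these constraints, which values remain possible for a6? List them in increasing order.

a4 and a5 share exactly the 2 values {1, 7}; by pigeonhole those values go to them, so strike 1, 7 from a1, a2, a3, a6, a7.
That leaves a3 = 8. Strike 8 from a2, a7.
a7's domain is down to {3}, so a7 = 3.
That leaves a2 = 5.
No further eliminations apply; a6 can still be any of 2, 6.

2, 6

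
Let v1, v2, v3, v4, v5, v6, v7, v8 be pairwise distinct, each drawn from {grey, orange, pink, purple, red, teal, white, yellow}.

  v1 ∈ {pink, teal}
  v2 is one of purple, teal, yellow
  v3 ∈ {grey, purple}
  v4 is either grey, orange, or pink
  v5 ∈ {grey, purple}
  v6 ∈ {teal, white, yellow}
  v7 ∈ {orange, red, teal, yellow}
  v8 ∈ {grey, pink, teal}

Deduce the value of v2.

Among the 8 variables, red fits only v7 (and all 8 values in {grey, orange, pink, purple, red, teal, white, yellow} must be used), so v7 = red.
The 7 still-open variables together cover exactly {grey, orange, pink, purple, teal, white, yellow} — 7 values for 7 variables — and orange appears only in v4's list, so v4 = orange.
Among the 6 still-open variables, white fits only v6 (and all 6 values in {grey, pink, purple, teal, white, yellow} must be used), so v6 = white.
Among the 5 still-open variables, yellow fits only v2 (and all 5 values in {grey, pink, purple, teal, yellow} must be used), so v2 = yellow.

yellow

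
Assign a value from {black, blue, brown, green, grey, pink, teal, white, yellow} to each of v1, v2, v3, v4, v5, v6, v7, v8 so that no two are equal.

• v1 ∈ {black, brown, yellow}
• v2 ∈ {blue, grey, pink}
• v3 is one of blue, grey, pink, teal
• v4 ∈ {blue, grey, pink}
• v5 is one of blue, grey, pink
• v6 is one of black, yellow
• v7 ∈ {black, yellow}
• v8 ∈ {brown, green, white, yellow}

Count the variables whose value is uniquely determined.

v6 and v7 between them cover only {black, yellow} — a naked pair. Remove those values from v1, v8.
v1 has just one choice, so v1 = brown. Strike brown from v8.
v2, v4, v5 between them cover only {blue, grey, pink} — a naked triple. Remove those values from v3.
v3 must be teal (only option left).
Determined: v1=brown, v3=teal. The other variables each still have more than one consistent value. That makes 2.

2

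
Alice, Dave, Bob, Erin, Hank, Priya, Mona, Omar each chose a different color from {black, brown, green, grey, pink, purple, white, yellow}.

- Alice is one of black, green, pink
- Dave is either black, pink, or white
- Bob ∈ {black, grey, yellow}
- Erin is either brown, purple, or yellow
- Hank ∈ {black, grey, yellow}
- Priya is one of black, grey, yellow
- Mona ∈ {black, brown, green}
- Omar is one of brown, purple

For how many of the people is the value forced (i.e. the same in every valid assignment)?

Among the 8 variables, white fits only Dave (and all 8 values in {black, brown, green, grey, pink, purple, white, yellow} must be used), so Dave = white.
The 7 still-open variables draw from only 7 values {black, brown, green, grey, pink, purple, yellow}, so each is used; only Alice can be pink, hence Alice = pink.
The 6 still-open variables draw from only 6 values {black, brown, green, grey, purple, yellow}, so each is used; only Mona can be green, hence Mona = green.
The 3 variables Bob, Hank, Priya are confined to {black, grey, yellow}, which locks those values in; drop them from Erin.
Determined: Alice=pink, Dave=white, Mona=green. The other people each still have more than one consistent value. That makes 3.

3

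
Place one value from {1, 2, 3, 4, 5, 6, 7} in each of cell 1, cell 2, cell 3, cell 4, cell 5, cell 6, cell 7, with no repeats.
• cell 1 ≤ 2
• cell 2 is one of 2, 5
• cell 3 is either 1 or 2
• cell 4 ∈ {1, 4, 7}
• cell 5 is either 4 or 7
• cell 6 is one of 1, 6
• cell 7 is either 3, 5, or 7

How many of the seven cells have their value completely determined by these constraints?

3

The 7 variables draw from only 7 values {1, 2, 3, 4, 5, 6, 7}, so each is used; only cell 7 can be 3, hence cell 7 = 3.
The 6 still-open variables together cover exactly {1, 2, 4, 5, 6, 7} — 6 values for 6 variables — and 5 appears only in cell 2's list, so cell 2 = 5.
The 5 still-open variables together cover exactly {1, 2, 4, 6, 7} — 5 values for 5 variables — and 6 appears only in cell 6's list, so cell 6 = 6.
cell 1 and cell 3 share exactly the 2 values {1, 2}; by pigeonhole those values go to them, so strike 1, 2 from cell 4.
Determined: cell 2=5, cell 6=6, cell 7=3. The other cells each still have more than one consistent value. That makes 3.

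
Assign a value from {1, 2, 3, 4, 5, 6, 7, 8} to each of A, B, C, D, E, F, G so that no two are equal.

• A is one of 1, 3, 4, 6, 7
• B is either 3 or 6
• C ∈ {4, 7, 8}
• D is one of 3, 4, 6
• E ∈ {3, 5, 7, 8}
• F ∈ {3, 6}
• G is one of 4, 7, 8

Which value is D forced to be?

Among the 7 variables, 1 fits only A (and all 7 values in {1, 3, 4, 5, 6, 7, 8} must be used), so A = 1.
The 6 still-open variables together cover exactly {3, 4, 5, 6, 7, 8} — 6 values for 6 variables — and 5 appears only in E's list, so E = 5.
B and F share exactly the 2 values {3, 6}; by pigeonhole those values go to them, so strike 3, 6 from D.
So D = 4.

4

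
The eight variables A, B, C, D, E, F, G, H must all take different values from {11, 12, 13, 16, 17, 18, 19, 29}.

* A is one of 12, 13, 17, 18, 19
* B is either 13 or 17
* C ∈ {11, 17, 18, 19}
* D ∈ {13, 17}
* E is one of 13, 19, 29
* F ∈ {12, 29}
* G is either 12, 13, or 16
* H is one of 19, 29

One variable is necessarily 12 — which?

The 8 variables together cover exactly {11, 12, 13, 16, 17, 18, 19, 29} — 8 values for 8 variables — and 11 appears only in C's list, so C = 11.
The 7 still-open variables draw from only 7 values {12, 13, 16, 17, 18, 19, 29}, so each is used; only G can be 16, hence G = 16.
Among the 6 still-open variables, 18 fits only A (and all 6 values in {12, 13, 17, 18, 19, 29} must be used), so A = 18.
The 5 still-open variables together cover exactly {12, 13, 17, 19, 29} — 5 values for 5 variables — and 12 appears only in F's list, so F = 12.

F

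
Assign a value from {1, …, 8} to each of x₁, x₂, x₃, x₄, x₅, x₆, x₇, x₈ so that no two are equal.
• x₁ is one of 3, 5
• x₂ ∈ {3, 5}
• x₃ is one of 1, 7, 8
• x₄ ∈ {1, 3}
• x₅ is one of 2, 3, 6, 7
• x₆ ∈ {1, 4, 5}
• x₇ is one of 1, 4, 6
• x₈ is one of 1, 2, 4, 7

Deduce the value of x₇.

6

The 8 variables together cover exactly {1, 2, 3, 4, 5, 6, 7, 8} — 8 values for 8 variables — and 8 appears only in x₃'s list, so x₃ = 8.
x₁ and x₂ share exactly the 2 values {3, 5}; by pigeonhole those values go to them, so strike 3, 5 from x₄, x₅, x₆.
That leaves x₄ = 1. So x₆, x₇, x₈ can't be 1.
x₆'s domain is down to {4}, so x₆ = 4. Strike 4 from x₇, x₈.
So x₇ = 6.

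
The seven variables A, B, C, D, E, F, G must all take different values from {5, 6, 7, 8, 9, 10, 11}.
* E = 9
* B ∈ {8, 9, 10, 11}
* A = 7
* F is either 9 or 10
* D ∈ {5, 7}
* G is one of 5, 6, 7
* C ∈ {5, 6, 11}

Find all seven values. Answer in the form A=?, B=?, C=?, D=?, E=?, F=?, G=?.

A must be 7 (only option left). Eliminate 7 elsewhere: D, G.
D has just one choice, so D = 5. So C, G can't be 5.
E's domain is down to {9}, so E = 9. Eliminate 9 elsewhere: B, F.
That leaves F = 10. Eliminate 10 elsewhere: B.
G has just one choice, so G = 6. So C can't be 6.
That leaves C = 11. Strike 11 from B.
That leaves B = 8.

A=7, B=8, C=11, D=5, E=9, F=10, G=6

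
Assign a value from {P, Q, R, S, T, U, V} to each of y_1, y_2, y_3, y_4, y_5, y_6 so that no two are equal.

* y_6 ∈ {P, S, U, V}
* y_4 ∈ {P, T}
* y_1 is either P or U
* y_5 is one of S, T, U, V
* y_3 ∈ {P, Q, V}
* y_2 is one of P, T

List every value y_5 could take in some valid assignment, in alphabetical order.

S, V

The 6 variables draw from only 6 values {P, Q, S, T, U, V}, so each is used; only y_3 can be Q, hence y_3 = Q.
y_2 and y_4 between them cover only {P, T} — a naked pair. Remove those values from y_1, y_5, y_6.
y_1's domain is down to {U}, so y_1 = U. Strike U from y_5, y_6.
No further eliminations apply; y_5 can still be any of S, V.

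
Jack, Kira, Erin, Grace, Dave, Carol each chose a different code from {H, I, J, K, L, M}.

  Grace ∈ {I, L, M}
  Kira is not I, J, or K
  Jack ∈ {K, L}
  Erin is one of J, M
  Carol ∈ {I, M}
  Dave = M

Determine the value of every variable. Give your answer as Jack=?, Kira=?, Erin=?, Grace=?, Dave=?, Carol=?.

Jack=K, Kira=H, Erin=J, Grace=L, Dave=M, Carol=I

Dave's domain is down to {M}, so Dave = M. Strike M from Kira, Erin, Grace, Carol.
That leaves Carol = I. Remove I from Grace.
Erin must be J (only option left).
Grace must be L (only option left). Strike L from Jack, Kira.
Jack has just one choice, so Jack = K.
Kira's domain is down to {H}, so Kira = H.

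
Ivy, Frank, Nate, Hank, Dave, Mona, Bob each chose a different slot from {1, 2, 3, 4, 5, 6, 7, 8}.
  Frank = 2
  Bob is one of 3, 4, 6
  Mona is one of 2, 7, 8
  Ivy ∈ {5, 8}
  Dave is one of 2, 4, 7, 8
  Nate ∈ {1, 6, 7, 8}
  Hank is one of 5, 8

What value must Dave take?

Frank must be 2 (only option left). Eliminate 2 elsewhere: Dave, Mona.
The 2 variables Ivy and Hank are confined to {5, 8}, which locks those values in; drop them from Nate, Dave, Mona.
Mona must be 7 (only option left). Eliminate 7 elsewhere: Nate, Dave.
So Dave = 4.

4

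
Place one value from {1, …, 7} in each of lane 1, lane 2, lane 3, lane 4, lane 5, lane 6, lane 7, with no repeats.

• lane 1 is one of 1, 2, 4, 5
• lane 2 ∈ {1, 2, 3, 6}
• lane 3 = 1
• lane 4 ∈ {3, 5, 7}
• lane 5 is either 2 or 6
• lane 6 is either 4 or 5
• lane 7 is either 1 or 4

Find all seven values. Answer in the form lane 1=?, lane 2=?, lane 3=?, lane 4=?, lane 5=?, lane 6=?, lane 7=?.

lane 1=2, lane 2=3, lane 3=1, lane 4=7, lane 5=6, lane 6=5, lane 7=4

lane 3 must be 1 (only option left). Remove 1 from lane 1, lane 2, lane 7.
lane 7's domain is down to {4}, so lane 7 = 4. Remove 4 from lane 1, lane 6.
lane 6's domain is down to {5}, so lane 6 = 5. So lane 1, lane 4 can't be 5.
lane 1 has just one choice, so lane 1 = 2. Strike 2 from lane 2, lane 5.
lane 5 has just one choice, so lane 5 = 6. Strike 6 from lane 2.
That leaves lane 2 = 3. Strike 3 from lane 4.
lane 4's domain is down to {7}, so lane 4 = 7.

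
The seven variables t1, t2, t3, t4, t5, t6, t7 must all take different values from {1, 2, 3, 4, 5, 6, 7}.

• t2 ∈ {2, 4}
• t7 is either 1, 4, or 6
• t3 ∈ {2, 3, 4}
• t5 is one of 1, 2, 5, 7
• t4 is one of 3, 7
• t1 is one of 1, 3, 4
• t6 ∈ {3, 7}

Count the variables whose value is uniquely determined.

The 7 variables draw from only 7 values {1, 2, 3, 4, 5, 6, 7}, so each is used; only t5 can be 5, hence t5 = 5.
Among the 6 still-open variables, 6 fits only t7 (and all 6 values in {1, 2, 3, 4, 6, 7} must be used), so t7 = 6.
Among the 5 still-open variables, 1 fits only t1 (and all 5 values in {1, 2, 3, 4, 7} must be used), so t1 = 1.
t4 and t6 between them cover only {3, 7} — a naked pair. Remove those values from t3.
Determined: t1=1, t5=5, t7=6. The other variables each still have more than one consistent value. That makes 3.

3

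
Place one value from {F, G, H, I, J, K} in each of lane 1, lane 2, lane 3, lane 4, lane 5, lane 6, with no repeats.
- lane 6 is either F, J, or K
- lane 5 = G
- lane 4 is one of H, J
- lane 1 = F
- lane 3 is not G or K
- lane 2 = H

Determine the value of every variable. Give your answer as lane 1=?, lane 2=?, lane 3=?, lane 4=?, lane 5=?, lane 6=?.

lane 1's domain is down to {F}, so lane 1 = F. So lane 3, lane 6 can't be F.
lane 2 has just one choice, so lane 2 = H. Strike H from lane 3, lane 4.
lane 4's domain is down to {J}, so lane 4 = J. Strike J from lane 3, lane 6.
lane 5's domain is down to {G}, so lane 5 = G.
lane 6 has just one choice, so lane 6 = K.
lane 3's domain is down to {I}, so lane 3 = I.

lane 1=F, lane 2=H, lane 3=I, lane 4=J, lane 5=G, lane 6=K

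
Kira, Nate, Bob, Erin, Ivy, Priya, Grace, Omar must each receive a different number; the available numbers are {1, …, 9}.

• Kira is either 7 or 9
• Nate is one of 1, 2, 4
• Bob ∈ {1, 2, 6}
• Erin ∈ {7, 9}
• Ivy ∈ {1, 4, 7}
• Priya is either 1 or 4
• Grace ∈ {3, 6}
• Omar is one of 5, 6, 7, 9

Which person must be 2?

Among the 8 variables, 3 fits only Grace (and all 8 values in {1, 2, 3, 4, 5, 6, 7, 9} must be used), so Grace = 3.
Among the 7 still-open variables, 5 fits only Omar (and all 7 values in {1, 2, 4, 5, 6, 7, 9} must be used), so Omar = 5.
Among the 6 still-open variables, 6 fits only Bob (and all 6 values in {1, 2, 4, 6, 7, 9} must be used), so Bob = 6.
Among the 5 still-open variables, 2 fits only Nate (and all 5 values in {1, 2, 4, 7, 9} must be used), so Nate = 2.

Nate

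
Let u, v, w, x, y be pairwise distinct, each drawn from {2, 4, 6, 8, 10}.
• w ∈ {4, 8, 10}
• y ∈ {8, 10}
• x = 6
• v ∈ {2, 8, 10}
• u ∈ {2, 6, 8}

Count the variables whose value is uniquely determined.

x must be 6 (only option left). Eliminate 6 elsewhere: u.
Among the 4 still-open variables, 4 fits only w (and all 4 values in {2, 4, 8, 10} must be used), so w = 4.
Determined: w=4, x=6. The other variables each still have more than one consistent value. That makes 2.

2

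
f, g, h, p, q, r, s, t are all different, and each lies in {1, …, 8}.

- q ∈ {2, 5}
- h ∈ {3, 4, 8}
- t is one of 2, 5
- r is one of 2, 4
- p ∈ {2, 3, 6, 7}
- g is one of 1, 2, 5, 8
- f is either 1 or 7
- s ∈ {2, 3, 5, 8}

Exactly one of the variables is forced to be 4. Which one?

r

Among the 8 variables, 6 fits only p (and all 8 values in {1, 2, 3, 4, 5, 6, 7, 8} must be used), so p = 6.
The 7 still-open variables together cover exactly {1, 2, 3, 4, 5, 7, 8} — 7 values for 7 variables — and 7 appears only in f's list, so f = 7.
The 6 still-open variables draw from only 6 values {1, 2, 3, 4, 5, 8}, so each is used; only g can be 1, hence g = 1.
The 2 variables q and t are confined to {2, 5}, which locks those values in; drop them from r, s.
So 4 goes to r.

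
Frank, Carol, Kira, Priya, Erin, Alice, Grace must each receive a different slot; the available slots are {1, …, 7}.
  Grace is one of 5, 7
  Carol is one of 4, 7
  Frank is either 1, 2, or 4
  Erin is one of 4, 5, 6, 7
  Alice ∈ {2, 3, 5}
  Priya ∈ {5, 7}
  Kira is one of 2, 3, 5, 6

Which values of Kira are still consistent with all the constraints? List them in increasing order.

2, 3

The 7 variables draw from only 7 values {1, 2, 3, 4, 5, 6, 7}, so each is used; only Frank can be 1, hence Frank = 1.
Priya and Grace share exactly the 2 values {5, 7}; by pigeonhole those values go to them, so strike 5, 7 from Carol, Kira, Erin, Alice.
That leaves Carol = 4. Strike 4 from Erin.
Erin must be 6 (only option left). Remove 6 from Kira.
No further eliminations apply; Kira can still be any of 2, 3.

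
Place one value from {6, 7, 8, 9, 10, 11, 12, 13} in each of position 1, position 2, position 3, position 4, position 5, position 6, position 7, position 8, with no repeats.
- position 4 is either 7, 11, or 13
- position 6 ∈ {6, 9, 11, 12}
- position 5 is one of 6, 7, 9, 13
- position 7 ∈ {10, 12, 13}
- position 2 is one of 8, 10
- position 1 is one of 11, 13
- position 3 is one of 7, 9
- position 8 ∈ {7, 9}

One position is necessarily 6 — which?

position 5

Among the 8 variables, 8 fits only position 2 (and all 8 values in {6, 7, 8, 9, 10, 11, 12, 13} must be used), so position 2 = 8.
The 7 still-open variables together cover exactly {6, 7, 9, 10, 11, 12, 13} — 7 values for 7 variables — and 10 appears only in position 7's list, so position 7 = 10.
The 6 still-open variables together cover exactly {6, 7, 9, 11, 12, 13} — 6 values for 6 variables — and 12 appears only in position 6's list, so position 6 = 12.
The 5 still-open variables draw from only 5 values {6, 7, 9, 11, 13}, so each is used; only position 5 can be 6, hence position 5 = 6.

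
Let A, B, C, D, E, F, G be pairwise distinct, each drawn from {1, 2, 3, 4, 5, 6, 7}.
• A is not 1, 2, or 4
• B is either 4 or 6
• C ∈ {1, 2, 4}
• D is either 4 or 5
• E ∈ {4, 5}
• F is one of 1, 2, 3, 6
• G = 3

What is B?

G has just one choice, so G = 3. Remove 3 from A, F.
The 6 still-open variables together cover exactly {1, 2, 4, 5, 6, 7} — 6 values for 6 variables — and 7 appears only in A's list, so A = 7.
D and E between them cover only {4, 5} — a naked pair. Remove those values from B, C.
So B = 6.

6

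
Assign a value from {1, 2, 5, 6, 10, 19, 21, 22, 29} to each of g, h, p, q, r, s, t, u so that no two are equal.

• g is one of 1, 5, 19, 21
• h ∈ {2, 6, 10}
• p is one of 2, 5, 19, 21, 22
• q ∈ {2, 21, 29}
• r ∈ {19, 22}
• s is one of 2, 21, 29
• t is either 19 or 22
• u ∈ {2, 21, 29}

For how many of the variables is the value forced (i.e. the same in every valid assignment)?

r and t between them cover only {19, 22} — a naked pair. Remove those values from g, p.
The 3 variables q, s, u are confined to {2, 21, 29}, which locks those values in; drop them from g, h, p.
p must be 5 (only option left). So g can't be 5.
That leaves g = 1.
Determined: g=1, p=5. The other variables each still have more than one consistent value. That makes 2.

2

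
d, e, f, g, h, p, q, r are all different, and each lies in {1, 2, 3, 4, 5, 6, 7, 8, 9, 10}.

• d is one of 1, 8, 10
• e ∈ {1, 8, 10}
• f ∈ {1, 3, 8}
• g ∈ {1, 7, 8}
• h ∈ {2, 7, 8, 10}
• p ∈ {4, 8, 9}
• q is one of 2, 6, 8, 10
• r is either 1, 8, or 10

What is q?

d, e, r share exactly the 3 values {1, 8, 10}; by pigeonhole those values go to them, so strike 1, 8, 10 from f, g, h, p, q.
f's domain is down to {3}, so f = 3.
g has just one choice, so g = 7. Strike 7 from h.
h's domain is down to {2}, so h = 2. Remove 2 from q.
So q = 6.

6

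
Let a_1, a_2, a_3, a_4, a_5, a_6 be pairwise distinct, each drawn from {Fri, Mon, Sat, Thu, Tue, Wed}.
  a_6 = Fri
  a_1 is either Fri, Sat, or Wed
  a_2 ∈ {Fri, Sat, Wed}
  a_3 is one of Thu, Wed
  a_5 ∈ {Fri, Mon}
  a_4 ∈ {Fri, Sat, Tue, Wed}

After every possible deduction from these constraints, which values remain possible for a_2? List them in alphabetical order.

a_6 must be Fri (only option left). Eliminate Fri elsewhere: a_1, a_2, a_4, a_5.
a_5 has just one choice, so a_5 = Mon.
Among the 4 still-open variables, Thu fits only a_3 (and all 4 values in {Sat, Thu, Tue, Wed} must be used), so a_3 = Thu.
The 3 still-open variables draw from only 3 values {Sat, Tue, Wed}, so each is used; only a_4 can be Tue, hence a_4 = Tue.
No further eliminations apply; a_2 can still be any of Sat, Wed.

Sat, Wed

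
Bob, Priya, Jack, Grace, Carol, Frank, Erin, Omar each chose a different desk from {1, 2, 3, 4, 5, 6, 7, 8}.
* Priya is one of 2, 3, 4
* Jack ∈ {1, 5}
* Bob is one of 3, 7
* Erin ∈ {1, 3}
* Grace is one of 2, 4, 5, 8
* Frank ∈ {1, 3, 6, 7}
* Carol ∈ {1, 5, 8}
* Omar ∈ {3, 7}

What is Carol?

8

The 8 variables together cover exactly {1, 2, 3, 4, 5, 6, 7, 8} — 8 values for 8 variables — and 6 appears only in Frank's list, so Frank = 6.
Bob and Omar between them cover only {3, 7} — a naked pair. Remove those values from Priya, Erin.
Erin's domain is down to {1}, so Erin = 1. So Jack, Carol can't be 1.
Jack's domain is down to {5}, so Jack = 5. Eliminate 5 elsewhere: Grace, Carol.
So Carol = 8.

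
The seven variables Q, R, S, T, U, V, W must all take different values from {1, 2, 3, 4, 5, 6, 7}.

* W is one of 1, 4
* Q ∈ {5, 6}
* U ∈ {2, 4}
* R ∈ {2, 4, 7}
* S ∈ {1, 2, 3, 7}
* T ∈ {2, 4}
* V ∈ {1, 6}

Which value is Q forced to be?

5

Among the 7 variables, 3 fits only S (and all 7 values in {1, 2, 3, 4, 5, 6, 7} must be used), so S = 3.
The 6 still-open variables draw from only 6 values {1, 2, 4, 5, 6, 7}, so each is used; only Q can be 5, hence Q = 5.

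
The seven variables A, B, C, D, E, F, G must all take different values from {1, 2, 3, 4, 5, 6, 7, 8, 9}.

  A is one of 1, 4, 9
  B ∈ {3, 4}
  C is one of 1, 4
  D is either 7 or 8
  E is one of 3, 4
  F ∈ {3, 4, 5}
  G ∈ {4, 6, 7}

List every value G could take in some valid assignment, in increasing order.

The 2 variables B and E are confined to {3, 4}, which locks those values in; drop them from A, C, F, G.
C must be 1 (only option left). Eliminate 1 elsewhere: A.
F's domain is down to {5}, so F = 5.
A has just one choice, so A = 9.
No further eliminations apply; G can still be any of 6, 7.

6, 7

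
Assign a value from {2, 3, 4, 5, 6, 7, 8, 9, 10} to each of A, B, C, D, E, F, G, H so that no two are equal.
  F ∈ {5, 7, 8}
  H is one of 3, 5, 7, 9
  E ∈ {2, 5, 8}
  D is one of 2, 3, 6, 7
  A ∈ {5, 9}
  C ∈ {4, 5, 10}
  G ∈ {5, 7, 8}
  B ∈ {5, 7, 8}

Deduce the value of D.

6

The 3 variables B, F, G are confined to {5, 7, 8}, which locks those values in; drop them from A, C, D, E, H.
A's domain is down to {9}, so A = 9. Strike 9 from H.
E's domain is down to {2}, so E = 2. Strike 2 from D.
H has just one choice, so H = 3. Strike 3 from D.
So D = 6.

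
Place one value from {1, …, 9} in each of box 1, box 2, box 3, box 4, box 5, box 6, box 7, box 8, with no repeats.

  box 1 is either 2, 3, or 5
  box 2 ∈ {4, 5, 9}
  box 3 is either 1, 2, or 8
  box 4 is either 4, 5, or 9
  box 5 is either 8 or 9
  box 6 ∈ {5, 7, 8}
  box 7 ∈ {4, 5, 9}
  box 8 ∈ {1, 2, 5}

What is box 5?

8

The 8 variables together cover exactly {1, 2, 3, 4, 5, 7, 8, 9} — 8 values for 8 variables — and 3 appears only in box 1's list, so box 1 = 3.
The 7 still-open variables draw from only 7 values {1, 2, 4, 5, 7, 8, 9}, so each is used; only box 6 can be 7, hence box 6 = 7.
box 2, box 4, box 7 share exactly the 3 values {4, 5, 9}; by pigeonhole those values go to them, so strike 4, 5, 9 from box 5, box 8.
So box 5 = 8.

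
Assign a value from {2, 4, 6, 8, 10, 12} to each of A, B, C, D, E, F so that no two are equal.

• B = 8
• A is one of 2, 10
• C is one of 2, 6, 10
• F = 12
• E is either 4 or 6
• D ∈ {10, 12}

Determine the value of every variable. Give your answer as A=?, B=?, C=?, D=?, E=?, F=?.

A=2, B=8, C=6, D=10, E=4, F=12

B's domain is down to {8}, so B = 8.
F has just one choice, so F = 12. Remove 12 from D.
D must be 10 (only option left). Remove 10 from A, C.
A has just one choice, so A = 2. So C can't be 2.
C's domain is down to {6}, so C = 6. Remove 6 from E.
E has just one choice, so E = 4.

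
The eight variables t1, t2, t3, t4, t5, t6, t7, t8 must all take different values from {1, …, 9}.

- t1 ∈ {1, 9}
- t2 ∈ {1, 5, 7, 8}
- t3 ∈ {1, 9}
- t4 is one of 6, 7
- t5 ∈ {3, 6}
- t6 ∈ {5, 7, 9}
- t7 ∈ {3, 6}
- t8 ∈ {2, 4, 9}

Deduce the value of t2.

8

The 2 variables t1 and t3 are confined to {1, 9}, which locks those values in; drop them from t2, t6, t8.
t5 and t7 share exactly the 2 values {3, 6}; by pigeonhole those values go to them, so strike 3, 6 from t4.
That leaves t4 = 7. Strike 7 from t2, t6.
That leaves t6 = 5. Strike 5 from t2.
So t2 = 8.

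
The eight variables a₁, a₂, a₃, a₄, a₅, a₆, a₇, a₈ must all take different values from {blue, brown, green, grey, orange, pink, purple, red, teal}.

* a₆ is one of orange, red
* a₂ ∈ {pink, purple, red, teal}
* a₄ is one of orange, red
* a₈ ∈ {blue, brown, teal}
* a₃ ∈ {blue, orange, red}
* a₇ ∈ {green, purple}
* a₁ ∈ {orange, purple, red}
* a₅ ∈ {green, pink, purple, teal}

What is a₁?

purple

Among the 8 variables, brown fits only a₈ (and all 8 values in {blue, brown, green, orange, pink, purple, red, teal} must be used), so a₈ = brown.
Among the 7 still-open variables, blue fits only a₃ (and all 7 values in {blue, green, orange, pink, purple, red, teal} must be used), so a₃ = blue.
The 2 variables a₄ and a₆ are confined to {orange, red}, which locks those values in; drop them from a₁, a₂.
So a₁ = purple.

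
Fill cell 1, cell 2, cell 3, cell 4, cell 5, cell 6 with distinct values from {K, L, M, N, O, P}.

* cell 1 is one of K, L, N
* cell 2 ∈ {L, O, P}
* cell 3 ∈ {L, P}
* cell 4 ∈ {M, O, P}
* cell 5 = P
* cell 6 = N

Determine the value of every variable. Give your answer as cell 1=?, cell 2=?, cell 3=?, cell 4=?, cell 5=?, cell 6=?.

cell 1=K, cell 2=O, cell 3=L, cell 4=M, cell 5=P, cell 6=N

cell 5's domain is down to {P}, so cell 5 = P. Remove P from cell 2, cell 3, cell 4.
cell 6 has just one choice, so cell 6 = N. Strike N from cell 1.
cell 3's domain is down to {L}, so cell 3 = L. Remove L from cell 1, cell 2.
cell 1's domain is down to {K}, so cell 1 = K.
cell 2's domain is down to {O}, so cell 2 = O. Eliminate O elsewhere: cell 4.
cell 4 must be M (only option left).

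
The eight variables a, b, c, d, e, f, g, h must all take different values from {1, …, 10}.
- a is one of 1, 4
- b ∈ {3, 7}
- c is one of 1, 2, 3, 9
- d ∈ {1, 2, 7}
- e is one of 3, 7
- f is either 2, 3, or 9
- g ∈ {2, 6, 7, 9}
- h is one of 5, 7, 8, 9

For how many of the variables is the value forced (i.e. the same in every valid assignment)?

2

The 2 variables b and e are confined to {3, 7}, which locks those values in; drop them from c, d, f, g, h.
c, d, f share exactly the 3 values {1, 2, 9}; by pigeonhole those values go to them, so strike 1, 2, 9 from a, g, h.
a must be 4 (only option left).
g's domain is down to {6}, so g = 6.
Determined: a=4, g=6. The other variables each still have more than one consistent value. That makes 2.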